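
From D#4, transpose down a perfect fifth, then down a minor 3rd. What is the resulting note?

A perfect fifth down from D#4 is G#3.
Down a minor third from G#3: E#3 (3 semitones down).

E#3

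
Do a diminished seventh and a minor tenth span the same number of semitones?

A diminished seventh spans 9 semitones; a minor tenth spans 15 semitones. They differ by 6.

No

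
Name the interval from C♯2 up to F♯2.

perfect fourth

C to F spans four letter names (C-D-E-F), so the interval is some kind of fourth.
C#2 to F#2 is 5 semitones, matching the perfect fourth exactly, so the quality is perfect.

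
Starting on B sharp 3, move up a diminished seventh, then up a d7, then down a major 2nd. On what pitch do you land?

A diminished seventh up from B#3 is A4.
A diminished seventh up from A4 is Gb5.
Gb5 down a major second → Fb5 (2 semitones).

F flat 5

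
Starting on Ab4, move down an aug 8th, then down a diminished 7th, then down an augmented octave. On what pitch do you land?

Bbb1

Down an augmented octave from Ab4: Abb3 (13 semitones down).
Abb3 down a diminished seventh → Bb2 (9 semitones).
An augmented octave down from Bb2 is Bbb1.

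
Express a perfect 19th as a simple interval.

Each octave removed subtracts seven from the number: 19 − 14 = 5.
That makes a perfect nineteenth a compound perfect fifth — 2 octaves plus a perfect fifth.

perfect fifth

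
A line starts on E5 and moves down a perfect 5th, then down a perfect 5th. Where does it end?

D4

E5 down a perfect fifth → A4 (7 semitones).
A perfect fifth down from A4 is D4.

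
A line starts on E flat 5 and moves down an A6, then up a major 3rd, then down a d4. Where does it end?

F 4

Down an augmented sixth from Eb5: Gbb4 (10 semitones down).
Gbb4 up a major third → Bbb4 (4 semitones).
A diminished fourth down from Bbb4 is F4.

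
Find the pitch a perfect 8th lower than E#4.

For an octave the letter name doesn't change: still E, an octave down.
A perfect octave is 12 semitones; 12 semitones down from E#4 gives E#3.

E#3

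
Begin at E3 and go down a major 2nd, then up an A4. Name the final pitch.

G#3

Down a major second from E3: D3 (2 semitones down).
D3 up an augmented fourth → G#3 (6 semitones).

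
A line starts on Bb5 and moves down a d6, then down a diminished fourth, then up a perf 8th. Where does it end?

Down a diminished sixth from Bb5: D#5 (7 semitones down).
D#5 down a diminished fourth → A##4 (4 semitones).
A##4 up a perfect octave → A##5 (12 semitones).

A##5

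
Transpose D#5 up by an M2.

E#5

Counting two letter names up from D lands on E.
A major second spans 2 semitones, so from D#5 the target pitch is E#5.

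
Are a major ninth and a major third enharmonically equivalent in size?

No

14 semitones (major ninth) vs 4 semitones (major third): not equal.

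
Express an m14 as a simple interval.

m7

Take out an octave (7 from the number): 14 − 7 = 7.
So a minor fourteenth is an octave plus a minor seventh. The quality is unchanged.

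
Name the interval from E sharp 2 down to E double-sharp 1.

Descending from E#2 to E##1 is the same interval as ascending E##1 to E#2.
E to E is the same letter name, plus an octave — that makes it an octave of some quality.
E##1 to E#2 spans 11 semitones — one semitone narrower than the perfect octave (12) — giving a diminished octave.

diminished octave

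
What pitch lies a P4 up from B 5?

Counting four letter names up from B lands on E.
Moving 5 semitones up from B5 (the size of a perfect fourth) reaches E6.

E 6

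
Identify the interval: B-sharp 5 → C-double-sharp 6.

B to C spans two letter names (B-C) — that makes it a second of some quality.
B#5 to C##6 is 2 semitones, matching the major second exactly, so the quality is major.

major second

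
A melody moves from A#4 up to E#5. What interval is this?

P5

A to E spans five letter names (A-B-C-D-E), so the interval is some kind of fifth.
The perfect fifth spans 7 semitones, and A#4 to E#5 is exactly 7 semitones — so this is a perfect fifth.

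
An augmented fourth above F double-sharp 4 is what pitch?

B double-sharp 4

The fourth takes the letter from F up to B.
An augmented fourth spans 6 semitones, so from F##4 the target pitch is B##4.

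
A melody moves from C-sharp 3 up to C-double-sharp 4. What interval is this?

augmented octave

C to C is the same letter name, plus an octave: an octave.
The perfect octave is 12 semitones; here we have 13, one semitone wider: augmented.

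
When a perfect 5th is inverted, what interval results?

Interval numbers invert to sum to nine: 5 + 4 = 9, so a fifth inverts to a fourth.
The quality also flips — perfect stays perfect — giving a perfect fourth.

P4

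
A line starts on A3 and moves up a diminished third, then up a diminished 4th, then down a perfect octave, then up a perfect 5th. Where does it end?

Cbb4

A diminished third up from A3 is Cb4.
Cb4 up a diminished fourth → Fbb4 (4 semitones).
Down a perfect octave from Fbb4: Fbb3 (12 semitones down).
A perfect fifth up from Fbb3 is Cbb4.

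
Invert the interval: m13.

First reduce the compound minor thirteenth to its simple form, a minor sixth.
Inverted interval numbers add to nine, so a sixth pairs with a third (6 + 3 = 9).
And minor becomes major under inversion, so we get a major third.

M3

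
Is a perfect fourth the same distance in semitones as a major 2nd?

A perfect fourth is 5 semitones but a major second is 2 semitones — different sizes.

No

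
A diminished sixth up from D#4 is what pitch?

Bb4

Six letter names up from D: B.
A diminished sixth spans 7 semitones, so from D#4 the target pitch is Bb4.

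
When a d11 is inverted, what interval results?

First reduce the compound diminished eleventh to its simple form, a diminished fourth.
Inverted interval numbers add to nine, so a fourth pairs with a fifth (4 + 5 = 9).
The quality also flips — diminished becomes augmented — giving an augmented fifth.

augmented fifth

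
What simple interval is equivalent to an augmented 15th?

A8

Subtracting seven from the interval number removes an octave: 15 − 7 = 8.
That makes an augmented fifteenth a compound augmented octave — an octave plus an augmented octave.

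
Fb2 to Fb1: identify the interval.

perfect octave

Descending from Fb2 to Fb1 is the same interval as ascending Fb1 to Fb2.
F to F is the same letter name, plus an octave: an octave.
Fb1 to Fb2 is 12 semitones, matching the perfect octave exactly, so the quality is perfect.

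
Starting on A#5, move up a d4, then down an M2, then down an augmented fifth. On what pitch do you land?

Fb5

A#5 up a diminished fourth → D6 (4 semitones).
D6 down a major second → C6 (2 semitones).
Down an augmented fifth from C6: Fb5 (8 semitones down).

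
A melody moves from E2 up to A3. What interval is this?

E to A spans four letter names (E-F-G-A), plus an octave, so the interval is some kind of eleventh.
The perfect eleventh spans 17 semitones, and E2 to A3 is exactly 17 semitones — so this is a perfect eleventh.
(Equivalently, a compound perfect fourth: a perfect fourth plus an octave.)

perfect 11th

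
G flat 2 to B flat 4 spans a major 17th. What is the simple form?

Each octave removed subtracts seven from the number: 17 − 14 = 3.
So a major seventeenth is 2 octaves plus a major third. The quality is unchanged.

major third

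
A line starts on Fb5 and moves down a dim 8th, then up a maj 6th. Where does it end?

Fb5 down a diminished octave → F4 (11 semitones).
A major sixth up from F4 is D5.

D5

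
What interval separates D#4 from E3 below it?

Descending from D#4 to E3 is the same interval as ascending E3 to D#4.
E to D spans seven letter names (E-F-G-A-B-C-D) — that makes it a seventh of some quality.
E3 to D#4 is 11 semitones, matching the major seventh exactly, so the quality is major.

M7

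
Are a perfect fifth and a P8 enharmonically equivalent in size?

No

A perfect fifth spans 7 semitones; a perfect octave spans 12 semitones. They differ by 5.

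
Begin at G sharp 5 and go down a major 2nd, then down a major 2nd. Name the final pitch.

E 5

A major second down from G#5 is F#5.
F#5 down a major second → E5 (2 semitones).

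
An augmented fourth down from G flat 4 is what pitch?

D double-flat 4

Four letter names down from G: D.
An augmented fourth is 6 semitones; 6 semitones down from Gb4 gives Dbb4.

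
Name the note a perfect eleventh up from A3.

The eleventh's letter: A up four letter names plus an octave → D.
A perfect eleventh is 17 semitones; 17 semitones up from A3 gives D5.

D5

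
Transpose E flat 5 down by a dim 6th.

Counting six letter names down from E lands on G.
A diminished sixth spans 7 semitones, so from Eb5 the target pitch is G#4.

G sharp 4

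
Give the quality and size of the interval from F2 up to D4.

major thirteenth

F to D spans six letter names (F-G-A-B-C-D), plus an octave: a thirteenth.
F2 to D4 is 21 semitones, matching the major thirteenth exactly, so the quality is major.
(Equivalently, a compound major sixth: a major sixth plus an octave.)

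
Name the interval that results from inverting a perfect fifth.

Interval numbers invert to sum to nine: 5 + 4 = 9, so a fifth inverts to a fourth.
And perfect stays perfect under inversion, so we get a perfect fourth.

perfect fourth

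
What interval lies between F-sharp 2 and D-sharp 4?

major 13th

F to D spans six letter names (F-G-A-B-C-D), plus an octave — that makes it a thirteenth of some quality.
Counting semitones, F#2→D#4 is 21, which is the major thirteenth.
(Equivalently, a compound major sixth: a major sixth plus an octave.)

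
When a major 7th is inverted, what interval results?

minor second

Interval numbers invert to sum to nine: 7 + 2 = 9, so a seventh inverts to a second.
The quality also flips — major becomes minor — giving a minor second.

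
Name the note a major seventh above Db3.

C4

Counting seven letter names up from D lands on C.
A major seventh spans 11 semitones, so from Db3 the target pitch is C4.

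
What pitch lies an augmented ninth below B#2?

Counting two letter names plus an octave down from B lands on A.
An augmented ninth spans 15 semitones, so from B#2 the target pitch is A1.

A1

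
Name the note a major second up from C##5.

D##5

Two letter names up from C: D.
A major second is 2 semitones; 2 semitones up from C##5 gives D##5.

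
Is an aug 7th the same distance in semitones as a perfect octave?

Yes

An augmented seventh = 12 semitones = a perfect octave; enharmonically equal.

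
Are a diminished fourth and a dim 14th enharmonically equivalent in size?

No

A diminished fourth spans 4 semitones; a diminished fourteenth spans 21 semitones. They differ by 17.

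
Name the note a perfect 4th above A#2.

D#3

Counting four letter names up from A lands on D.
Moving 5 semitones up from A#2 (the size of a perfect fourth) reaches D#3.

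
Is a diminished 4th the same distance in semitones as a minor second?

4 semitones (diminished fourth) vs 1 semitone (minor second): not equal.

No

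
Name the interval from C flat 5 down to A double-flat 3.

Descending from Cb5 to Abb3 is the same interval as ascending Abb3 to Cb5.
A to C spans three letter names (A-B-C), plus an octave, so the interval is some kind of tenth.
Counting semitones, Abb3→Cb5 is 16, which is the major tenth.
(Equivalently, a compound major third: a major third plus an octave.)

major tenth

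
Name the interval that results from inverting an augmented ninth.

d7

First reduce the compound augmented ninth to its simple form, an augmented second.
Interval numbers invert to sum to nine: 2 + 7 = 9, so a second inverts to a seventh.
And augmented becomes diminished under inversion, so we get a diminished seventh.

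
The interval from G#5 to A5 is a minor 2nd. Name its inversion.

Inverted interval numbers add to nine, so a second pairs with a seventh (2 + 7 = 9).
The quality also flips — minor becomes major — giving a major seventh.

M7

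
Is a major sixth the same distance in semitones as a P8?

No

A major sixth spans 9 semitones; a perfect octave spans 12 semitones. They differ by 3.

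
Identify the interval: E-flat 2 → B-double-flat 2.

E to B spans five letter names (E-F-G-A-B): a fifth.
A perfect fifth would be 7 semitones; Eb2 to Bbb2 is 6, one semitone narrower, so the interval is diminished.

diminished fifth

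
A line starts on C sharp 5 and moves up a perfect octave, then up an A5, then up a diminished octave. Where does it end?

G sharp 7

C#5 up a perfect octave → C#6 (12 semitones).
C#6 up an augmented fifth → G##6 (8 semitones).
G##6 up a diminished octave → G#7 (11 semitones).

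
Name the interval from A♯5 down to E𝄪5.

diminished 4th

Descending from A#5 to E##5 is the same interval as ascending E##5 to A#5.
E to A spans four letter names (E-F-G-A): a fourth.
The perfect fourth is 5 semitones; here we have 4, one semitone narrower: diminished.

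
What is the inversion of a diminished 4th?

The rule of nine gives the new number: 9 − 4 = 5, so a fourth becomes a fifth.
And diminished becomes augmented under inversion, so we get an augmented fifth.

augmented 5th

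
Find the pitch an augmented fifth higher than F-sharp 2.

The fifth takes the letter from F up to C.
An augmented fifth is 8 semitones; 8 semitones up from F#2 gives C##3.

C-double-sharp 3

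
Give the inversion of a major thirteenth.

First reduce the compound major thirteenth to its simple form, a major sixth.
The rule of nine gives the new number: 9 − 6 = 3, so a sixth becomes a third.
And major becomes minor under inversion, so we get a minor third.

minor 3rd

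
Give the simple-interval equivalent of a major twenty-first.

major seventh

Take out 2 octaves (14 from the number): 21 − 14 = 7.
That makes a major twenty-first a compound major seventh — 2 octaves plus a major seventh.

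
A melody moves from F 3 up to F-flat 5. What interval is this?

F to F is the same letter name, plus 2 octaves — that makes it a fifteenth of some quality.
A perfect fifteenth would be 24 semitones; F3 to Fb5 is 23, one semitone narrower, so the interval is diminished.
(Equivalently, a compound diminished octave: a diminished octave plus an octave.)

d15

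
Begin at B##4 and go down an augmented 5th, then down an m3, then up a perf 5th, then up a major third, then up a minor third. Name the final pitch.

An augmented fifth down from B##4 is E#4.
Down a minor third from E#4: C##4 (3 semitones down).
A perfect fifth up from C##4 is G##4.
Up a major third from G##4: B##4 (4 semitones up).
A minor third up from B##4 is D##5.

D##5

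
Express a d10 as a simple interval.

Take out an octave (7 from the number): 10 − 7 = 3.
Quality carries through unchanged, so the simple form is a diminished third.

diminished third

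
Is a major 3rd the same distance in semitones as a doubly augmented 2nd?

Both span 4 semitones: a major third and a doubly augmented second are the same chromatic distance.

Yes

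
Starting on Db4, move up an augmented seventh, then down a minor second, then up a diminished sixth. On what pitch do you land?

An augmented seventh up from Db4 is C#5.
Down a minor second from C#5: B#4 (1 semitone down).
Up a diminished sixth from B#4: G5 (7 semitones up).

G5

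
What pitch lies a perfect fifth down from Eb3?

Ab2

The fifth takes the letter from E down to A.
A perfect fifth spans 7 semitones, so from Eb3 the target pitch is Ab2.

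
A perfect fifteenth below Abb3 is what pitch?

The letter stays A (same as the start), shifted two octaves down.
Moving 24 semitones down from Abb3 (the size of a perfect fifteenth) reaches Abb1.

Abb1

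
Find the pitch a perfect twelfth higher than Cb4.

Gb5

The twelfth's letter: C up five letter names plus an octave → G.
A perfect twelfth spans 19 semitones, so from Cb4 the target pitch is Gb5.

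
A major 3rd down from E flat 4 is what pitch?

Three letter names down from E: C.
A major third spans 4 semitones, so from Eb4 the target pitch is Cb4.

C flat 4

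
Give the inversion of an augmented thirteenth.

First reduce the compound augmented thirteenth to its simple form, an augmented sixth.
The rule of nine gives the new number: 9 − 6 = 3, so a sixth becomes a third.
And augmented becomes diminished under inversion, so we get a diminished third.

diminished 3rd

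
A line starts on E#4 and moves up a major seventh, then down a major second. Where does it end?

C##5

E#4 up a major seventh → D##5 (11 semitones).
D##5 down a major second → C##5 (2 semitones).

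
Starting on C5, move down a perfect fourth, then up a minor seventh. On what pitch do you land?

F5

A perfect fourth down from C5 is G4.
Up a minor seventh from G4: F5 (10 semitones up).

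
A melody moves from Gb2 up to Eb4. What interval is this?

major thirteenth

G to E spans six letter names (G-A-B-C-D-E), plus an octave — that makes it a thirteenth of some quality.
Counting semitones, Gb2→Eb4 is 21, which is the major thirteenth.
(Equivalently, a compound major sixth: a major sixth plus an octave.)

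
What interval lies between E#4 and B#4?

E to B spans five letter names (E-F-G-A-B), so the interval is some kind of fifth.
Counting semitones, E#4→B#4 is 7, which is the perfect fifth.

perfect fifth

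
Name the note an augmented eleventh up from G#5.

C##7

The eleventh's letter: G up four letter names plus an octave → C.
An augmented eleventh is 18 semitones; 18 semitones up from G#5 gives C##7.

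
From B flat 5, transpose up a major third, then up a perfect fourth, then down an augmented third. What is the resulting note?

A major third up from Bb5 is D6.
D6 up a perfect fourth → G6 (5 semitones).
Down an augmented third from G6: Ebb6 (5 semitones down).

E double-flat 6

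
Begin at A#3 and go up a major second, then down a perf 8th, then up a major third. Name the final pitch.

A#3 up a major second → B#3 (2 semitones).
B#3 down a perfect octave → B#2 (12 semitones).
Up a major third from B#2: D##3 (4 semitones up).

D##3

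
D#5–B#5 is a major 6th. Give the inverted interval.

The rule of nine gives the new number: 9 − 6 = 3, so a sixth becomes a third.
Quality inverts too: major becomes minor. That makes the inversion a minor third.

minor third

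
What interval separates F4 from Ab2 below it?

Descending from F4 to Ab2 is the same interval as ascending Ab2 to F4.
A to F spans six letter names (A-B-C-D-E-F), plus an octave, so the interval is some kind of thirteenth.
The major thirteenth spans 21 semitones, and Ab2 to F4 is exactly 21 semitones — so this is a major thirteenth.
(Equivalently, a compound major sixth: a major sixth plus an octave.)

major thirteenth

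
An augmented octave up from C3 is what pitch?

C#4

For an octave the letter name doesn't change: still C, an octave up.
An augmented octave is 13 semitones; 13 semitones up from C3 gives C#4.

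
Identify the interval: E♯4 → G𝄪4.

E to G spans three letter names (E-F-G), so the interval is some kind of third.
Counting semitones, E#4→G##4 is 4, which is the major third.

major third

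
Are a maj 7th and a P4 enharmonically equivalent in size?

A major seventh is 11 semitones but a perfect fourth is 5 semitones — different sizes.

No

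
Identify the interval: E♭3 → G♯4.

augmented tenth

E to G spans three letter names (E-F-G), plus an octave — that makes it a tenth of some quality.
The major tenth is 16 semitones; here we have 17, one semitone wider: augmented.
(Equivalently, a compound augmented third: an augmented third plus an octave.)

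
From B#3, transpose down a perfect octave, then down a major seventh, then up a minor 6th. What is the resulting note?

A2

Down a perfect octave from B#3: B#2 (12 semitones down).
A major seventh down from B#2 is C#2.
A minor sixth up from C#2 is A2.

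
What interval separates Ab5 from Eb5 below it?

Descending from Ab5 to Eb5 is the same interval as ascending Eb5 to Ab5.
E to A spans four letter names (E-F-G-A): a fourth.
The perfect fourth spans 5 semitones, and Eb5 to Ab5 is exactly 5 semitones — so this is a perfect fourth.

P4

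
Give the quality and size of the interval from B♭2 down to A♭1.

Descending from Bb2 to Ab1 is the same interval as ascending Ab1 to Bb2.
A to B spans two letter names (A-B), plus an octave — that makes it a ninth of some quality.
The major ninth spans 14 semitones, and Ab1 to Bb2 is exactly 14 semitones — so this is a major ninth.
(Equivalently, a compound major second: a major second plus an octave.)

M9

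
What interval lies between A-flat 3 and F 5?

A to F spans six letter names (A-B-C-D-E-F), plus an octave — that makes it a thirteenth of some quality.
Ab3 to F5 is 21 semitones, matching the major thirteenth exactly, so the quality is major.
(Equivalently, a compound major sixth: a major sixth plus an octave.)

major 13th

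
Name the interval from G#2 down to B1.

Descending from G#2 to B1 is the same interval as ascending B1 to G#2.
B to G spans six letter names (B-C-D-E-F-G): a sixth.
The major sixth spans 9 semitones, and B1 to G#2 is exactly 9 semitones — so this is a major sixth.

major 6th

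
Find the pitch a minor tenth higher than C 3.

Three letters up from C (plus an octave) reaches E.
Moving 15 semitones up from C3 (the size of a minor tenth) reaches Eb4.

E flat 4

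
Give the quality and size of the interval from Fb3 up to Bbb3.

perfect fourth

F to B spans four letter names (F-G-A-B): a fourth.
Fb3 to Bbb3 is 5 semitones, matching the perfect fourth exactly, so the quality is perfect.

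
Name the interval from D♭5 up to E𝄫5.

minor second

D to E spans two letter names (D-E) — that makes it a second of some quality.
A major second would be 2 semitones, but Db5 to Ebb5 is 1 — one semitone narrower, making it a minor second.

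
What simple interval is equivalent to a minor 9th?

minor 2nd

Subtracting seven from the interval number removes an octave: 9 − 7 = 2.
So a minor ninth is an octave plus a minor second. The quality is unchanged.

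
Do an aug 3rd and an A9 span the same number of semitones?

An augmented third spans 5 semitones; an augmented ninth spans 15 semitones. They differ by 10.

No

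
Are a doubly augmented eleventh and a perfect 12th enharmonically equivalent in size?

Yes

Both span 19 semitones: a doubly augmented eleventh and a perfect twelfth are the same chromatic distance.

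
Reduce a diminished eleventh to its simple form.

diminished fourth

Subtracting seven from the interval number removes an octave: 11 − 7 = 4.
That makes a diminished eleventh a compound diminished fourth — an octave plus a diminished fourth.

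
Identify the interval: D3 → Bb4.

minor thirteenth

D to B spans six letter names (D-E-F-G-A-B), plus an octave: a thirteenth.
D3 to Bb4 is 20 semitones, a half step short of the major thirteenth (21), so this is minor.
(Equivalently, a compound minor sixth: a minor sixth plus an octave.)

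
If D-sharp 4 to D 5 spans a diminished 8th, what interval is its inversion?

A1

Interval numbers invert to sum to nine: 8 + 1 = 9, so an octave inverts to a unison.
Quality inverts too: diminished becomes augmented. That makes the inversion an augmented unison.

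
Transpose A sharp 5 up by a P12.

E sharp 7

Five letters up from A (plus an octave) reaches E.
A perfect twelfth is 19 semitones; 19 semitones up from A#5 gives E#7.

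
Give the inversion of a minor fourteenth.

First reduce the compound minor fourteenth to its simple form, a minor seventh.
The rule of nine gives the new number: 9 − 7 = 2, so a seventh becomes a second.
The quality also flips — minor becomes major — giving a major second.

major 2nd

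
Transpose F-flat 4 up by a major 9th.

Two letters up from F (plus an octave) reaches G.
A major ninth is 14 semitones; 14 semitones up from Fb4 gives Gb5.

G-flat 5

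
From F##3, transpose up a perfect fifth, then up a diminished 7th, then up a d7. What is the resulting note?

Ab5

A perfect fifth up from F##3 is C##4.
A diminished seventh up from C##4 is B4.
A diminished seventh up from B4 is Ab5.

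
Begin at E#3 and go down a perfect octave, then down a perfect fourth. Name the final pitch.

A perfect octave down from E#3 is E#2.
Down a perfect fourth from E#2: B#1 (5 semitones down).

B#1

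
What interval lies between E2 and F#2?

E to F spans two letter names (E-F): a second.
The major second spans 2 semitones, and E2 to F#2 is exactly 2 semitones — so this is a major second.

M2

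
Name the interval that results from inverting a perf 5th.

perfect 4th

Interval numbers invert to sum to nine: 5 + 4 = 9, so a fifth inverts to a fourth.
The quality also flips — perfect stays perfect — giving a perfect fourth.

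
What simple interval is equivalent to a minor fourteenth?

Take out an octave (7 from the number): 14 − 7 = 7.
Quality carries through unchanged, so the simple form is a minor seventh.

m7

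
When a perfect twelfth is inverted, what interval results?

perfect fourth

First reduce the compound perfect twelfth to its simple form, a perfect fifth.
Inverted interval numbers add to nine, so a fifth pairs with a fourth (5 + 4 = 9).
Quality inverts too: perfect stays perfect. That makes the inversion a perfect fourth.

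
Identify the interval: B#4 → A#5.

B to A spans seven letter names (B-C-D-E-F-G-A), so the interval is some kind of seventh.
At 10 semitones, B#4→A#5 falls one short of a major seventh: minor.

minor seventh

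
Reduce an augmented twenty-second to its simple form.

augmented octave

Subtracting seven from the interval number removes an octave: 22 − 14 = 8.
That makes an augmented twenty-second a compound augmented octave — 2 octaves plus an augmented octave.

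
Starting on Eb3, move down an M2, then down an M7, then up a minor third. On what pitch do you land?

Gbb2

Eb3 down a major second → Db3 (2 semitones).
A major seventh down from Db3 is Ebb2.
Ebb2 up a minor third → Gbb2 (3 semitones).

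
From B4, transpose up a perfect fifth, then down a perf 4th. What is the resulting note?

C#5

B4 up a perfect fifth → F#5 (7 semitones).
F#5 down a perfect fourth → C#5 (5 semitones).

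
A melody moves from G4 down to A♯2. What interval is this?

Descending from G4 to A#2 is the same interval as ascending A#2 to G4.
A to G spans seven letter names (A-B-C-D-E-F-G), plus an octave, so the interval is some kind of fourteenth.
A major fourteenth would be 23 semitones; A#2 to G4 is 21, two semitones narrower, so the interval is diminished.
(Equivalently, a compound diminished seventh: a diminished seventh plus an octave.)

d14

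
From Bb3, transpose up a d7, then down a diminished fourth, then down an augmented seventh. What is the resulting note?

Bb3 up a diminished seventh → Abb4 (9 semitones).
Abb4 down a diminished fourth → Eb4 (4 semitones).
An augmented seventh down from Eb4 is Fbb3.

Fbb3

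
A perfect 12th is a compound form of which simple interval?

Subtracting seven from the interval number removes an octave: 12 − 7 = 5.
So a perfect twelfth is an octave plus a perfect fifth. The quality is unchanged.

perfect 5th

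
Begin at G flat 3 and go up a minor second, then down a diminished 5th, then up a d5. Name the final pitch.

Gb3 up a minor second → Abb3 (1 semitone).
A diminished fifth down from Abb3 is Db3.
A diminished fifth up from Db3 is Abb3.

A double-flat 3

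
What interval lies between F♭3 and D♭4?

major sixth

F to D spans six letter names (F-G-A-B-C-D) — that makes it a sixth of some quality.
Fb3 to Db4 is 9 semitones, matching the major sixth exactly, so the quality is major.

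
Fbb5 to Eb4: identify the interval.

Descending from Fbb5 to Eb4 is the same interval as ascending Eb4 to Fbb5.
E to F spans two letter names (E-F), plus an octave, so the interval is some kind of ninth.
Eb4 to Fbb5 spans 12 semitones — two semitones narrower than the major ninth (14) — giving a diminished ninth.

diminished 9th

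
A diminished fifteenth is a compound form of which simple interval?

Take out an octave (7 from the number): 15 − 7 = 8.
That makes a diminished fifteenth a compound diminished octave — an octave plus a diminished octave.

diminished 8th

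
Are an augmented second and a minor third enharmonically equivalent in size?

An augmented second = 3 semitones = a minor third; enharmonically equal.

Yes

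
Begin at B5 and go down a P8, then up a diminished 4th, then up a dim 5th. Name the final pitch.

B5 down a perfect octave → B4 (12 semitones).
B4 up a diminished fourth → Eb5 (4 semitones).
Up a diminished fifth from Eb5: Bbb5 (6 semitones up).

Bbb5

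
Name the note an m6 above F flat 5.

The sixth takes the letter from F up to D.
A minor sixth spans 8 semitones, so from Fb5 the target pitch is Dbb6.

D double-flat 6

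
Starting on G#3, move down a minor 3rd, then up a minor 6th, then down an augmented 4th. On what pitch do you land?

Down a minor third from G#3: E#3 (3 semitones down).
A minor sixth up from E#3 is C#4.
Down an augmented fourth from C#4: G3 (6 semitones down).

G3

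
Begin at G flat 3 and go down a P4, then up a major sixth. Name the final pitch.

B flat 3

Down a perfect fourth from Gb3: Db3 (5 semitones down).
Db3 up a major sixth → Bb3 (9 semitones).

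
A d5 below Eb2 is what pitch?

Counting five letter names down from E lands on A.
Moving 6 semitones down from Eb2 (the size of a diminished fifth) reaches A1.

A1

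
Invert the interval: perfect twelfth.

perfect 4th

First reduce the compound perfect twelfth to its simple form, a perfect fifth.
Interval numbers invert to sum to nine: 5 + 4 = 9, so a fifth inverts to a fourth.
And perfect stays perfect under inversion, so we get a perfect fourth.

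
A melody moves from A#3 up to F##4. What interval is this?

A to F spans six letter names (A-B-C-D-E-F) — that makes it a sixth of some quality.
A#3 to F##4 is 9 semitones, matching the major sixth exactly, so the quality is major.

major sixth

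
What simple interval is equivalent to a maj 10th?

Subtracting seven from the interval number removes an octave: 10 − 7 = 3.
That makes a major tenth a compound major third — an octave plus a major third.

major third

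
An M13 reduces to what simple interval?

Each octave removed subtracts seven from the number: 13 − 7 = 6.
Quality carries through unchanged, so the simple form is a major sixth.

major sixth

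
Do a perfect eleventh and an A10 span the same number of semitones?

A perfect eleventh = 17 semitones = an augmented tenth; enharmonically equal.

Yes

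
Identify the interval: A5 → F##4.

diminished 10th

Descending from A5 to F##4 is the same interval as ascending F##4 to A5.
F to A spans three letter names (F-G-A), plus an octave: a tenth.
A major tenth would be 16 semitones; F##4 to A5 is 14, two semitones narrower, so the interval is diminished.
(Equivalently, a compound diminished third: a diminished third plus an octave.)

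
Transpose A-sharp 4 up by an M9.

Counting two letter names plus an octave up from A lands on B.
A major ninth is 14 semitones; 14 semitones up from A#4 gives B#5.

B-sharp 5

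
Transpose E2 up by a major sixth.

The sixth takes the letter from E up to C.
A major sixth is 9 semitones; 9 semitones up from E2 gives C#3.

C#3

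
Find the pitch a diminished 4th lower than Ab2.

E2

Counting four letter names down from A lands on E.
A diminished fourth spans 4 semitones, so from Ab2 the target pitch is E2.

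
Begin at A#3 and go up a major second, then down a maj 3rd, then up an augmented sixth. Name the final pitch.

Up a major second from A#3: B#3 (2 semitones up).
A major third down from B#3 is G#3.
Up an augmented sixth from G#3: E##4 (10 semitones up).

E##4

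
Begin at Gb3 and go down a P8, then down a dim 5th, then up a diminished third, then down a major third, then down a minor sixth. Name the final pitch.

Gb3 down a perfect octave → Gb2 (12 semitones).
A diminished fifth down from Gb2 is C2.
C2 up a diminished third → Ebb2 (2 semitones).
A major third down from Ebb2 is Cbb2.
Down a minor sixth from Cbb2: Ebb1 (8 semitones down).

Ebb1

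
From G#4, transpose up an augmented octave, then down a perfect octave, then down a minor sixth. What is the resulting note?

B##3

G#4 up an augmented octave → G##5 (13 semitones).
Down a perfect octave from G##5: G##4 (12 semitones down).
Down a minor sixth from G##4: B##3 (8 semitones down).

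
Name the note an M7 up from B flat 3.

Seven letter names up from B: A.
A major seventh spans 11 semitones, so from Bb3 the target pitch is A4.

A 4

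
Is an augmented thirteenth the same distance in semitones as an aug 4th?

22 semitones (augmented thirteenth) vs 6 semitones (augmented fourth): not equal.

No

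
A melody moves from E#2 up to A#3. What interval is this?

E to A spans four letter names (E-F-G-A), plus an octave: an eleventh.
Counting semitones, E#2→A#3 is 17, which is the perfect eleventh.
(Equivalently, a compound perfect fourth: a perfect fourth plus an octave.)

P11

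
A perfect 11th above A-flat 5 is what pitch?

Counting four letter names plus an octave up from A lands on D.
A perfect eleventh is 17 semitones; 17 semitones up from Ab5 gives Db7.

D-flat 7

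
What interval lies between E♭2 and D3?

E to D spans seven letter names (E-F-G-A-B-C-D): a seventh.
The major seventh spans 11 semitones, and Eb2 to D3 is exactly 11 semitones — so this is a major seventh.

major seventh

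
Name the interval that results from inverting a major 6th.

Inverted interval numbers add to nine, so a sixth pairs with a third (6 + 3 = 9).
And major becomes minor under inversion, so we get a minor third.

minor 3rd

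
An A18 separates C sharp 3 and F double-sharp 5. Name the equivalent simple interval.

Take out 2 octaves (14 from the number): 18 − 14 = 4.
Quality carries through unchanged, so the simple form is an augmented fourth.

augmented 4th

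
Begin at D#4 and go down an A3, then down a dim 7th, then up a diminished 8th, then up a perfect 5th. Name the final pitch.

G4

D#4 down an augmented third → Bb3 (5 semitones).
A diminished seventh down from Bb3 is C#3.
C#3 up a diminished octave → C4 (11 semitones).
A perfect fifth up from C4 is G4.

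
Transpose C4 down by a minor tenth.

The tenth's letter: C down three letter names plus an octave → A.
A minor tenth spans 15 semitones, so from C4 the target pitch is A2.

A2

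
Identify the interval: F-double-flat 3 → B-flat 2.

doubly diminished 5th

Descending from Fbb3 to Bb2 is the same interval as ascending Bb2 to Fbb3.
B to F spans five letter names (B-C-D-E-F): a fifth.
Bb2 to Fbb3 spans 5 semitones — two semitones narrower than the perfect fifth (7) — giving a doubly diminished fifth.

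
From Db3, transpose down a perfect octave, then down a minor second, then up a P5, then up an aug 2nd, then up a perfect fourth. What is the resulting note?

D#3

Db3 down a perfect octave → Db2 (12 semitones).
Db2 down a minor second → C2 (1 semitone).
A perfect fifth up from C2 is G2.
G2 up an augmented second → A#2 (3 semitones).
A#2 up a perfect fourth → D#3 (5 semitones).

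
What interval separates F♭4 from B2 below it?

Descending from Fb4 to B2 is the same interval as ascending B2 to Fb4.
B to F spans five letter names (B-C-D-E-F), plus an octave: a twelfth.
A perfect twelfth would be 19 semitones; B2 to Fb4 is 17, two semitones narrower, so the interval is doubly diminished.
(Equivalently, a compound doubly diminished fifth: a doubly diminished fifth plus an octave.)

doubly diminished twelfth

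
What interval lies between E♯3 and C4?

diminished 6th

E to C spans six letter names (E-F-G-A-B-C), so the interval is some kind of sixth.
A major sixth would be 9 semitones; E#3 to C4 is 7, two semitones narrower, so the interval is diminished.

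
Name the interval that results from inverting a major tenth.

minor 6th

First reduce the compound major tenth to its simple form, a major third.
The rule of nine gives the new number: 9 − 3 = 6, so a third becomes a sixth.
And major becomes minor under inversion, so we get a minor sixth.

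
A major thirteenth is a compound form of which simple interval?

Take out an octave (7 from the number): 13 − 7 = 6.
So a major thirteenth is an octave plus a major sixth. The quality is unchanged.

M6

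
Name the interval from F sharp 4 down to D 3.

Descending from F#4 to D3 is the same interval as ascending D3 to F#4.
D to F spans three letter names (D-E-F), plus an octave, so the interval is some kind of tenth.
The major tenth spans 16 semitones, and D3 to F#4 is exactly 16 semitones — so this is a major tenth.
(Equivalently, a compound major third: a major third plus an octave.)

major tenth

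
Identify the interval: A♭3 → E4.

A to E spans five letter names (A-B-C-D-E) — that makes it a fifth of some quality.
The perfect fifth is 7 semitones; here we have 8, one semitone wider: augmented.

augmented fifth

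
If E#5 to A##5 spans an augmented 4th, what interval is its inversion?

diminished fifth

Inverted interval numbers add to nine, so a fourth pairs with a fifth (4 + 5 = 9).
The quality also flips — augmented becomes diminished — giving a diminished fifth.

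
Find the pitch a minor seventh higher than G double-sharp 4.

F double-sharp 5

Counting seven letter names up from G lands on F.
Moving 10 semitones up from G##4 (the size of a minor seventh) reaches F##5.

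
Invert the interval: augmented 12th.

First reduce the compound augmented twelfth to its simple form, an augmented fifth.
Interval numbers invert to sum to nine: 5 + 4 = 9, so a fifth inverts to a fourth.
The quality also flips — augmented becomes diminished — giving a diminished fourth.

diminished 4th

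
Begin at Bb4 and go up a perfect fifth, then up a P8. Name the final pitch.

Bb4 up a perfect fifth → F5 (7 semitones).
F5 up a perfect octave → F6 (12 semitones).

F6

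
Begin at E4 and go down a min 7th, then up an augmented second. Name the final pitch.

Down a minor seventh from E4: F#3 (10 semitones down).
Up an augmented second from F#3: G##3 (3 semitones up).

G##3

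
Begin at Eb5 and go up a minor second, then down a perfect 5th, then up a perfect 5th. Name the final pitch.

Fb5

A minor second up from Eb5 is Fb5.
Down a perfect fifth from Fb5: Bbb4 (7 semitones down).
Up a perfect fifth from Bbb4: Fb5 (7 semitones up).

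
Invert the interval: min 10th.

major 6th

First reduce the compound minor tenth to its simple form, a minor third.
Interval numbers invert to sum to nine: 3 + 6 = 9, so a third inverts to a sixth.
The quality also flips — minor becomes major — giving a major sixth.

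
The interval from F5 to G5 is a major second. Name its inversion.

Inverted interval numbers add to nine, so a second pairs with a seventh (2 + 7 = 9).
Quality inverts too: major becomes minor. That makes the inversion a minor seventh.

minor 7th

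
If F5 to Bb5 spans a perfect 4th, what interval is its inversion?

Interval numbers invert to sum to nine: 4 + 5 = 9, so a fourth inverts to a fifth.
And perfect stays perfect under inversion, so we get a perfect fifth.

perfect fifth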